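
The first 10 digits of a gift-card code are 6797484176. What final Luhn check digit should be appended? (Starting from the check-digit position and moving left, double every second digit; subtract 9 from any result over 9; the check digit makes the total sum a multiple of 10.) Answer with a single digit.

Partial digits right→left: 6 7 1 4 8 4 7 9 7 6
Double every second digit counting from the check-digit position (so the 1st, 3rd, 5th, ... of the partial from the right).
  doubled (with −9 where >9): 3 2 7 5 5 → sum 22
  kept as-is: 7 4 4 9 6 → sum 30
Total = 22 + 30 = 52.
Check digit = (10 − (52 mod 10)) mod 10 = 8.

8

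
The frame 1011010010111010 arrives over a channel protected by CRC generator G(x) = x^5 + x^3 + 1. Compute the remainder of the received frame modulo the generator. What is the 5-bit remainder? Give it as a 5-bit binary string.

00000

Modulo-2 division of 1011010010111010 by 101001:
  pos 0: 101101 XOR 101001 = 000100
  pos 3: 100001 XOR 101001 = 001000
  pos 5: 100001 XOR 101001 = 001000
  pos 7: 100011 XOR 101001 = 001010
  pos 9: 101001 XOR 101001 = 000000
Remainder = 00000 (zero — the frame passes the CRC check).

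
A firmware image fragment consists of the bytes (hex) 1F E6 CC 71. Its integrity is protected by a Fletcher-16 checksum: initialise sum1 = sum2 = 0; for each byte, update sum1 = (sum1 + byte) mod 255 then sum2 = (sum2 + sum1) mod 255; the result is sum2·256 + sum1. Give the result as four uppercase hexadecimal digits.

3C44

Running sums (mod 255):
  after byte 0 (1F): sum1=31, sum2=31
  after byte 1 (E6): sum1=6, sum2=37
  after byte 2 (CC): sum1=210, sum2=247
  after byte 3 (71): sum1=68, sum2=60
Checksum = sum2·256 + sum1 = 60·256 + 68 = 15428 = 0x3C44.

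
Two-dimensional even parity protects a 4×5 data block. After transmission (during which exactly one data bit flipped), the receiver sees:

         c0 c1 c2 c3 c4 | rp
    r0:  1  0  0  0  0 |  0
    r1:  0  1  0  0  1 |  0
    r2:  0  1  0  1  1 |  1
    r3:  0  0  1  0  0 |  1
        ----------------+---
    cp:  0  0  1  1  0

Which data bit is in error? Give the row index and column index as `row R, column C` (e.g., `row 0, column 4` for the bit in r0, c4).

row 0, column 0

Recompute each row's even parity and compare to rp:
  r0: data parity 1, sent rp 0 → mismatch
  r1: data parity 0, sent rp 0 → ok
  r2: data parity 1, sent rp 1 → ok
  r3: data parity 1, sent rp 1 → ok
Recompute each column's even parity and compare to cp:
  c0: data parity 1, sent cp 0 → mismatch
  c1: data parity 0, sent cp 0 → ok
  c2: data parity 1, sent cp 1 → ok
  c3: data parity 1, sent cp 1 → ok
  c4: data parity 0, sent cp 0 → ok
Exactly one row (r0) and one column (c0) fail → the flipped bit is at their intersection.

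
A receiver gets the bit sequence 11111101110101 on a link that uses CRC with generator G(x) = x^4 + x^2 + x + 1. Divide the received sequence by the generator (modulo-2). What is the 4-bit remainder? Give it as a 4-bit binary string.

1011

Modulo-2 division of 11111101110101 by 10111:
  pos 0: 11111 XOR 10111 = 01000
  pos 1: 10001 XOR 10111 = 00110
  pos 3: 11001 XOR 10111 = 01110
  pos 4: 11101 XOR 10111 = 01010
  pos 5: 10101 XOR 10111 = 00010
  pos 8: 10010 XOR 10111 = 00101
Remainder = 1011 (nonzero — an error is detected).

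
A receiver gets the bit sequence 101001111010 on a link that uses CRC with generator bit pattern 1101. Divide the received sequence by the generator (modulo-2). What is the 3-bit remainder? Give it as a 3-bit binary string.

Modulo-2 division of 101001111010 by 1101:
  pos 0: 1010 XOR 1101 = 0111
  pos 1: 1110 XOR 1101 = 0011
  pos 3: 1111 XOR 1101 = 0010
  pos 5: 1011 XOR 1101 = 0110
  pos 6: 1100 XOR 1101 = 0001
Remainder = 110 (nonzero — an error is detected).

110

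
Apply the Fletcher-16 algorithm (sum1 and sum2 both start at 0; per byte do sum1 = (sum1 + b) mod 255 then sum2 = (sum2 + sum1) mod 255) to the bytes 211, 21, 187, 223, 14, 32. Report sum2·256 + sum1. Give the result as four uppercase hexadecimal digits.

2BB2

Running sums (mod 255):
  after byte 0 (211): sum1=211, sum2=211
  after byte 1 (21): sum1=232, sum2=188
  after byte 2 (187): sum1=164, sum2=97
  after byte 3 (223): sum1=132, sum2=229
  after byte 4 (14): sum1=146, sum2=120
  after byte 5 (32): sum1=178, sum2=43
Checksum = sum2·256 + sum1 = 43·256 + 178 = 11186 = 0x2BB2.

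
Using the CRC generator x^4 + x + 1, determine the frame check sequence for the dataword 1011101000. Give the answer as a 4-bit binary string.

0101

Append 4 zeros: 10111010000000. Divide by 10011 (XOR where the leading bit is 1):
  pos 0: 10111 XOR 10011 = 00100
  pos 2: 10001 XOR 10011 = 00010
  pos 5: 10000 XOR 10011 = 00011
  pos 8: 11000 XOR 10011 = 01011
  pos 9: 10110 XOR 10011 = 00101
Remainder (last 4 bits) = 0101. This is the CRC / FCS.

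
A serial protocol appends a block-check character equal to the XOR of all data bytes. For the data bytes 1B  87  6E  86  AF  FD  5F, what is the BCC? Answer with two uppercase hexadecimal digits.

XOR the bytes together:
  start with 0x1B
  0x1B ⊕ 0x87 = 0x9C
  0x9C ⊕ 0x6E = 0xF2
  0xF2 ⊕ 0x86 = 0x74
  0x74 ⊕ 0xAF = 0xDB
  0xDB ⊕ 0xFD = 0x26
  0x26 ⊕ 0x5F = 0x79

79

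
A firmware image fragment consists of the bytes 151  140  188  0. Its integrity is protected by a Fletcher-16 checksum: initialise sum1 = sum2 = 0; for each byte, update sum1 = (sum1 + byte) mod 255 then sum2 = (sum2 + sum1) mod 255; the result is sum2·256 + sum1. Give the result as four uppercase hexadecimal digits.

7DE0

Running sums (mod 255):
  after byte 0 (151): sum1=151, sum2=151
  after byte 1 (140): sum1=36, sum2=187
  after byte 2 (188): sum1=224, sum2=156
  after byte 3 (0): sum1=224, sum2=125
Checksum = sum2·256 + sum1 = 125·256 + 224 = 32224 = 0x7DE0.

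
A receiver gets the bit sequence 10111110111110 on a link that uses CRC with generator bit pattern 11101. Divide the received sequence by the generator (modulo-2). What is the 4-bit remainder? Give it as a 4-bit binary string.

1000

Modulo-2 division of 10111110111110 by 11101:
  pos 0: 10111 XOR 11101 = 01010
  pos 1: 10101 XOR 11101 = 01000
  pos 2: 10001 XOR 11101 = 01100
  pos 3: 11000 XOR 11101 = 00101
  pos 5: 10111 XOR 11101 = 01010
  pos 6: 10101 XOR 11101 = 01000
  pos 7: 10001 XOR 11101 = 01100
  pos 8: 11001 XOR 11101 = 00100
Remainder = 1000 (nonzero — an error is detected).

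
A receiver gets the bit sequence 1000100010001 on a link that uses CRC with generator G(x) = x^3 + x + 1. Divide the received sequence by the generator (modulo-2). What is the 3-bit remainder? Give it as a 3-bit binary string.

Modulo-2 division of 1000100010001 by 1011:
  pos 0: 1000 XOR 1011 = 0011
  pos 2: 1110 XOR 1011 = 0101
  pos 3: 1010 XOR 1011 = 0001
  pos 6: 1010 XOR 1011 = 0001
  pos 9: 1001 XOR 1011 = 0010
Remainder = 010 (nonzero — an error is detected).

010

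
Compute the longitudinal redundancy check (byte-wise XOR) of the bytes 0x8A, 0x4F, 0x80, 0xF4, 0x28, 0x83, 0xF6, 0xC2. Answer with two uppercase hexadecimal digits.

XOR the bytes together:
  start with 0x8A
  0x8A ⊕ 0x4F = 0xC5
  0xC5 ⊕ 0x80 = 0x45
  0x45 ⊕ 0xF4 = 0xB1
  0xB1 ⊕ 0x28 = 0x99
  0x99 ⊕ 0x83 = 0x1A
  0x1A ⊕ 0xF6 = 0xEC
  0xEC ⊕ 0xC2 = 0x2E

2E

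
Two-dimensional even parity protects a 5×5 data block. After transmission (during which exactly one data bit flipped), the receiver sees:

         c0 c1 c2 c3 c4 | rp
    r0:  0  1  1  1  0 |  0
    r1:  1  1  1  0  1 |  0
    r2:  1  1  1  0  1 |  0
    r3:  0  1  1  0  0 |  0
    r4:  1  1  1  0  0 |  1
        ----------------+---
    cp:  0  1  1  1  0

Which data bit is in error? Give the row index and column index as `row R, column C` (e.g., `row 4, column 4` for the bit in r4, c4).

Recompute each row's even parity and compare to rp:
  r0: data parity 1, sent rp 0 → mismatch
  r1: data parity 0, sent rp 0 → ok
  r2: data parity 0, sent rp 0 → ok
  r3: data parity 0, sent rp 0 → ok
  r4: data parity 1, sent rp 1 → ok
Recompute each column's even parity and compare to cp:
  c0: data parity 1, sent cp 0 → mismatch
  c1: data parity 1, sent cp 1 → ok
  c2: data parity 1, sent cp 1 → ok
  c3: data parity 1, sent cp 1 → ok
  c4: data parity 0, sent cp 0 → ok
Exactly one row (r0) and one column (c0) fail → the flipped bit is at their intersection.

row 0, column 0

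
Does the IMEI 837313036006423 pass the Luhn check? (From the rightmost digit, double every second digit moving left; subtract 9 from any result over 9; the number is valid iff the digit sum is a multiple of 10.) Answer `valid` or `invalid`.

valid

From the right, keep odd positions and double even positions (subtract 9 from any doubled value over 9):
  doubled (positions 2,4,...): 4 3 0 6 6 6 6 → sum 31
  kept (positions 1,3,...): 3 4 0 6 0 1 7 8 → sum 29
Total = 60.
60 mod 10 = 0, so the number is valid.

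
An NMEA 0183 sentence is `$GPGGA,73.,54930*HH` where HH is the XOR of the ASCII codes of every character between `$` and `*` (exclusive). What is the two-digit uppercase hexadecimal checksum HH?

47

XOR the ASCII codes of the payload characters:
  'G' = 0x47 → acc = 0x47
  'P' = 0x50 → acc = 0x17
  'G' = 0x47 → acc = 0x50
  'G' = 0x47 → acc = 0x17
  'A' = 0x41 → acc = 0x56
  ',' = 0x2C → acc = 0x7A
  '7' = 0x37 → acc = 0x4D
  '3' = 0x33 → acc = 0x7E
  '.' = 0x2E → acc = 0x50
  ',' = 0x2C → acc = 0x7C
  '5' = 0x35 → acc = 0x49
  '4' = 0x34 → acc = 0x7D
  '9' = 0x39 → acc = 0x44
  '3' = 0x33 → acc = 0x77
  '0' = 0x30 → acc = 0x47
Checksum = 0x47.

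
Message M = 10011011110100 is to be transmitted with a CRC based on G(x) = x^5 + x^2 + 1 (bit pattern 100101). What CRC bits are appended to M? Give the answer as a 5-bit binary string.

Append 5 zeros: 1001101111010000000. Divide by 100101 (XOR where the leading bit is 1):
  pos 0: 100110 XOR 100101 = 000011
  pos 4: 111111 XOR 100101 = 011010
  pos 5: 110100 XOR 100101 = 010001
  pos 6: 100011 XOR 100101 = 000110
  pos 9: 110000 XOR 100101 = 010101
  pos 10: 101010 XOR 100101 = 001111
  pos 12: 111100 XOR 100101 = 011001
  pos 13: 110010 XOR 100101 = 010111
Remainder (last 5 bits) = 10111. This is the CRC / FCS.

10111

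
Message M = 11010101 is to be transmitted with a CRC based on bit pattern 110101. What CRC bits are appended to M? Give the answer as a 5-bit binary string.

10101

Append 5 zeros: 1101010100000. Divide by 110101 (XOR where the leading bit is 1):
  pos 0: 110101 XOR 110101 = 000000
  pos 7: 100000 XOR 110101 = 010101
Remainder (last 5 bits) = 10101. This is the CRC / FCS.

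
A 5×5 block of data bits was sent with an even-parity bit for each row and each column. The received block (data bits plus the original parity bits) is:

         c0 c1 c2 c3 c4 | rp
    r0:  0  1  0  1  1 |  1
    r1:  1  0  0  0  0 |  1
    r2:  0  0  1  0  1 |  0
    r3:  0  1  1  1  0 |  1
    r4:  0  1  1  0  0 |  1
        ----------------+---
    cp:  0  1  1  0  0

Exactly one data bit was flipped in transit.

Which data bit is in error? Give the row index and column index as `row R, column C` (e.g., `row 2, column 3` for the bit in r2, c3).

row 4, column 0

Recompute each row's even parity and compare to rp:
  r0: data parity 1, sent rp 1 → ok
  r1: data parity 1, sent rp 1 → ok
  r2: data parity 0, sent rp 0 → ok
  r3: data parity 1, sent rp 1 → ok
  r4: data parity 0, sent rp 1 → mismatch
Recompute each column's even parity and compare to cp:
  c0: data parity 1, sent cp 0 → mismatch
  c1: data parity 1, sent cp 1 → ok
  c2: data parity 1, sent cp 1 → ok
  c3: data parity 0, sent cp 0 → ok
  c4: data parity 0, sent cp 0 → ok
Exactly one row (r4) and one column (c0) fail → the flipped bit is at their intersection.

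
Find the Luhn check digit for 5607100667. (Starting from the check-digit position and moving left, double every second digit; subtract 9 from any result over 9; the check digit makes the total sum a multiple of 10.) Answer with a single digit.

Partial digits right→left: 7 6 6 0 0 1 7 0 6 5
Double every second digit counting from the check-digit position (so the 1st, 3rd, 5th, ... of the partial from the right).
  doubled (with −9 where >9): 5 3 0 5 3 → sum 16
  kept as-is: 6 0 1 0 5 → sum 12
Total = 16 + 12 = 28.
Check digit = (10 − (28 mod 10)) mod 10 = 2.

2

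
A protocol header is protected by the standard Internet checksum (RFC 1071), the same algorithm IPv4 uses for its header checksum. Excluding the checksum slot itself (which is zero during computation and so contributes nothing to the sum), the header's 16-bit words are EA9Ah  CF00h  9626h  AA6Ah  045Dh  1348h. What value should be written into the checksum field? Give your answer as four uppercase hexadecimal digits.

One's-complement addition (fold any carry out of bit 15 back into bit 0):
  0xEA9A + 0xCF00 = 0x1B99A → wrap carry → 0xB99B
  0xB99B + 0x9626 = 0x14FC1 → wrap carry → 0x4FC2
  0x4FC2 + 0xAA6A = 0x0FA2C
  0xFA2C + 0x045D = 0x0FE89
  0xFE89 + 0x1348 = 0x111D1 → wrap carry → 0x11D2
One's-complement sum = 0x11D2.
Checksum = ~0x11D2 & 0xFFFF = 0xEE2D.

EE2D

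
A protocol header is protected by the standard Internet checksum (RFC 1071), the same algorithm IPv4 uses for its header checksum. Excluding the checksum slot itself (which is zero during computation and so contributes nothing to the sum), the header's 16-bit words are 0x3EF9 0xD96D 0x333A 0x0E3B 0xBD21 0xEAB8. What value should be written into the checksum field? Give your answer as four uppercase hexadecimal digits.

One's-complement addition (fold any carry out of bit 15 back into bit 0):
  0x3EF9 + 0xD96D = 0x11866 → wrap carry → 0x1867
  0x1867 + 0x333A = 0x04BA1
  0x4BA1 + 0x0E3B = 0x059DC
  0x59DC + 0xBD21 = 0x116FD → wrap carry → 0x16FE
  0x16FE + 0xEAB8 = 0x101B6 → wrap carry → 0x01B7
One's-complement sum = 0x01B7.
Checksum = ~0x01B7 & 0xFFFF = 0xFE48.

FE48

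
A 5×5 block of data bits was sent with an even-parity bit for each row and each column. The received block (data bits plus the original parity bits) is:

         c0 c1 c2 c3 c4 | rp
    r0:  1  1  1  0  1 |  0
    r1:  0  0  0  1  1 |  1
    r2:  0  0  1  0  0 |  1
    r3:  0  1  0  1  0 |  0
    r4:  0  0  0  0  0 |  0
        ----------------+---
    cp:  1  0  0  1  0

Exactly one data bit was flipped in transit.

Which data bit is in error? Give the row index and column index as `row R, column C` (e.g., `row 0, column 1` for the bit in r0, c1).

Recompute each row's even parity and compare to rp:
  r0: data parity 0, sent rp 0 → ok
  r1: data parity 0, sent rp 1 → mismatch
  r2: data parity 1, sent rp 1 → ok
  r3: data parity 0, sent rp 0 → ok
  r4: data parity 0, sent rp 0 → ok
Recompute each column's even parity and compare to cp:
  c0: data parity 1, sent cp 1 → ok
  c1: data parity 0, sent cp 0 → ok
  c2: data parity 0, sent cp 0 → ok
  c3: data parity 0, sent cp 1 → mismatch
  c4: data parity 0, sent cp 0 → ok
Exactly one row (r1) and one column (c3) fail → the flipped bit is at their intersection.

row 1, column 3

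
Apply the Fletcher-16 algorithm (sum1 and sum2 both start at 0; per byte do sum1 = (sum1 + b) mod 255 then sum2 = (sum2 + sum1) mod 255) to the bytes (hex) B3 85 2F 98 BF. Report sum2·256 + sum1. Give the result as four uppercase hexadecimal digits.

Running sums (mod 255):
  after byte 0 (B3): sum1=179, sum2=179
  after byte 1 (85): sum1=57, sum2=236
  after byte 2 (2F): sum1=104, sum2=85
  after byte 3 (98): sum1=1, sum2=86
  after byte 4 (BF): sum1=192, sum2=23
Checksum = sum2·256 + sum1 = 23·256 + 192 = 6080 = 0x17C0.

17C0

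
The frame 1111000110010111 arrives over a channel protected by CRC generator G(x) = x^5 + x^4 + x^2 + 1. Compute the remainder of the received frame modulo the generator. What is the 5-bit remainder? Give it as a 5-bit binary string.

00000

Modulo-2 division of 1111000110010111 by 110101:
  pos 0: 111100 XOR 110101 = 001001
  pos 2: 100101 XOR 110101 = 010000
  pos 3: 100001 XOR 110101 = 010100
  pos 4: 101000 XOR 110101 = 011101
  pos 5: 111010 XOR 110101 = 001111
  pos 7: 111110 XOR 110101 = 001011
  pos 9: 101111 XOR 110101 = 011010
  pos 10: 110101 XOR 110101 = 000000
Remainder = 00000 (zero — the frame passes the CRC check).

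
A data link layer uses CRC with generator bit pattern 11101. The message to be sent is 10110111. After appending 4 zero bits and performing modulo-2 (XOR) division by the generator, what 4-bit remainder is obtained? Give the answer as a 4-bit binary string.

1111

Append 4 zeros: 101101110000. Divide by 11101 (XOR where the leading bit is 1):
  pos 0: 10110 XOR 11101 = 01011
  pos 1: 10111 XOR 11101 = 01010
  pos 2: 10101 XOR 11101 = 01000
  pos 3: 10001 XOR 11101 = 01100
  pos 4: 11000 XOR 11101 = 00101
  pos 6: 10100 XOR 11101 = 01001
  pos 7: 10010 XOR 11101 = 01111
Remainder (last 4 bits) = 1111. This is the CRC / FCS.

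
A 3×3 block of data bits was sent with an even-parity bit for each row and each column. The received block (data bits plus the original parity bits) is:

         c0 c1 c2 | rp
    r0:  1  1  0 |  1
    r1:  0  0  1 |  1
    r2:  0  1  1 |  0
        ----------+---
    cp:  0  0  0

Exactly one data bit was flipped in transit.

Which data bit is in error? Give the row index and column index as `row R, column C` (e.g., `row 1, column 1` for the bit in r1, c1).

row 0, column 0

Recompute each row's even parity and compare to rp:
  r0: data parity 0, sent rp 1 → mismatch
  r1: data parity 1, sent rp 1 → ok
  r2: data parity 0, sent rp 0 → ok
Recompute each column's even parity and compare to cp:
  c0: data parity 1, sent cp 0 → mismatch
  c1: data parity 0, sent cp 0 → ok
  c2: data parity 0, sent cp 0 → ok
Exactly one row (r0) and one column (c0) fail → the flipped bit is at their intersection.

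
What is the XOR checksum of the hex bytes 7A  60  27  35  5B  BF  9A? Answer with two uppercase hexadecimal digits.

76

XOR the bytes together:
  start with 0x7A
  0x7A ⊕ 0x60 = 0x1A
  0x1A ⊕ 0x27 = 0x3D
  0x3D ⊕ 0x35 = 0x08
  0x08 ⊕ 0x5B = 0x53
  0x53 ⊕ 0xBF = 0xEC
  0xEC ⊕ 0x9A = 0x76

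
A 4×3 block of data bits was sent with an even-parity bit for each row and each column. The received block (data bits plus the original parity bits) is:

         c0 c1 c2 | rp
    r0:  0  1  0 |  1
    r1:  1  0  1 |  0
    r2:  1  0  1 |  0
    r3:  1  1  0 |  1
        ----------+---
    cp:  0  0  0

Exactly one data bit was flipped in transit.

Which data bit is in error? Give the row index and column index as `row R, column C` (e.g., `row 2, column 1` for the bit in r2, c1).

row 3, column 0

Recompute each row's even parity and compare to rp:
  r0: data parity 1, sent rp 1 → ok
  r1: data parity 0, sent rp 0 → ok
  r2: data parity 0, sent rp 0 → ok
  r3: data parity 0, sent rp 1 → mismatch
Recompute each column's even parity and compare to cp:
  c0: data parity 1, sent cp 0 → mismatch
  c1: data parity 0, sent cp 0 → ok
  c2: data parity 0, sent cp 0 → ok
Exactly one row (r3) and one column (c0) fail → the flipped bit is at their intersection.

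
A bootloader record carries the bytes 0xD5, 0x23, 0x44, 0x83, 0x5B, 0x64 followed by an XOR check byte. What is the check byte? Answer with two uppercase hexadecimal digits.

0E

XOR the bytes together:
  start with 0xD5
  0xD5 ⊕ 0x23 = 0xF6
  0xF6 ⊕ 0x44 = 0xB2
  0xB2 ⊕ 0x83 = 0x31
  0x31 ⊕ 0x5B = 0x6A
  0x6A ⊕ 0x64 = 0x0E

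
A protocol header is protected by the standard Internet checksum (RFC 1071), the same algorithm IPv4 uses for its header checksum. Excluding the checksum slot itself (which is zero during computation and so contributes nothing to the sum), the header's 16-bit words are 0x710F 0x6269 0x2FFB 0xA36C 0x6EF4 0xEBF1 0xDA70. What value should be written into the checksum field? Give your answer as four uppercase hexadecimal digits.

One's-complement addition (fold any carry out of bit 15 back into bit 0):
  0x710F + 0x6269 = 0x0D378
  0xD378 + 0x2FFB = 0x10373 → wrap carry → 0x0374
  0x0374 + 0xA36C = 0x0A6E0
  0xA6E0 + 0x6EF4 = 0x115D4 → wrap carry → 0x15D5
  0x15D5 + 0xEBF1 = 0x101C6 → wrap carry → 0x01C7
  0x01C7 + 0xDA70 = 0x0DC37
One's-complement sum = 0xDC37.
Checksum = ~0xDC37 & 0xFFFF = 0x23C8.

23C8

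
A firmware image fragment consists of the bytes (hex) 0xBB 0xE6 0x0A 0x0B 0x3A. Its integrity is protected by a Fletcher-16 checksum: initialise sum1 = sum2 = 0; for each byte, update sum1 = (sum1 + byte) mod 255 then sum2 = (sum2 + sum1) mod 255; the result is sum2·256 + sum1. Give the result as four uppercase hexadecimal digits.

Running sums (mod 255):
  after byte 0 (0xBB): sum1=187, sum2=187
  after byte 1 (0xE6): sum1=162, sum2=94
  after byte 2 (0x0A): sum1=172, sum2=11
  after byte 3 (0x0B): sum1=183, sum2=194
  after byte 4 (0x3A): sum1=241, sum2=180
Checksum = sum2·256 + sum1 = 180·256 + 241 = 46321 = 0xB4F1.

B4F1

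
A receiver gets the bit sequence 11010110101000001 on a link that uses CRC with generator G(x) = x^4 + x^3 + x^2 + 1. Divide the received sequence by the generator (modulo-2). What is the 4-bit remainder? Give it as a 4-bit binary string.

0000

Modulo-2 division of 11010110101000001 by 11101:
  pos 0: 11010 XOR 11101 = 00111
  pos 2: 11111 XOR 11101 = 00010
  pos 5: 10010 XOR 11101 = 01111
  pos 6: 11111 XOR 11101 = 00010
  pos 9: 10000 XOR 11101 = 01101
  pos 10: 11010 XOR 11101 = 00111
  pos 12: 11101 XOR 11101 = 00000
Remainder = 0000 (zero — the frame passes the CRC check).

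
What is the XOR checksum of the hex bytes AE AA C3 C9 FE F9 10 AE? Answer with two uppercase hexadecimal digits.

XOR the bytes together:
  start with 0xAE
  0xAE ⊕ 0xAA = 0x04
  0x04 ⊕ 0xC3 = 0xC7
  0xC7 ⊕ 0xC9 = 0x0E
  0x0E ⊕ 0xFE = 0xF0
  0xF0 ⊕ 0xF9 = 0x09
  0x09 ⊕ 0x10 = 0x19
  0x19 ⊕ 0xAE = 0xB7

B7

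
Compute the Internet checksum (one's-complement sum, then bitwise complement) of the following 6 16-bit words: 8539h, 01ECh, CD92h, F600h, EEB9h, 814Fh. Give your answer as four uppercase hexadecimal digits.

453D

One's-complement addition (fold any carry out of bit 15 back into bit 0):
  0x8539 + 0x01EC = 0x08725
  0x8725 + 0xCD92 = 0x154B7 → wrap carry → 0x54B8
  0x54B8 + 0xF600 = 0x14AB8 → wrap carry → 0x4AB9
  0x4AB9 + 0xEEB9 = 0x13972 → wrap carry → 0x3973
  0x3973 + 0x814F = 0x0BAC2
One's-complement sum = 0xBAC2.
Checksum = ~0xBAC2 & 0xFFFF = 0x453D.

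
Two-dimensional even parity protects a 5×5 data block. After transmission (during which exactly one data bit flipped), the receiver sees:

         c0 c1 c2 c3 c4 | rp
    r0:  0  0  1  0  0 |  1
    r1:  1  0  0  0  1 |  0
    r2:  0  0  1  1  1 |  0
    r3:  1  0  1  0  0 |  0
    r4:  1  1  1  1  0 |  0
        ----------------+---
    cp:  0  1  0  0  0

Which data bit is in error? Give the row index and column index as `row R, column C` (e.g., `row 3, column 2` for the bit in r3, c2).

Recompute each row's even parity and compare to rp:
  r0: data parity 1, sent rp 1 → ok
  r1: data parity 0, sent rp 0 → ok
  r2: data parity 1, sent rp 0 → mismatch
  r3: data parity 0, sent rp 0 → ok
  r4: data parity 0, sent rp 0 → ok
Recompute each column's even parity and compare to cp:
  c0: data parity 1, sent cp 0 → mismatch
  c1: data parity 1, sent cp 1 → ok
  c2: data parity 0, sent cp 0 → ok
  c3: data parity 0, sent cp 0 → ok
  c4: data parity 0, sent cp 0 → ok
Exactly one row (r2) and one column (c0) fail → the flipped bit is at their intersection.

row 2, column 0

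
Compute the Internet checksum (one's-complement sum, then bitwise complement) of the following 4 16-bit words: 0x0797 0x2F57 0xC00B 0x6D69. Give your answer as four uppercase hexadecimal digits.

One's-complement addition (fold any carry out of bit 15 back into bit 0):
  0x0797 + 0x2F57 = 0x036EE
  0x36EE + 0xC00B = 0x0F6F9
  0xF6F9 + 0x6D69 = 0x16462 → wrap carry → 0x6463
One's-complement sum = 0x6463.
Checksum = ~0x6463 & 0xFFFF = 0x9B9C.

9B9C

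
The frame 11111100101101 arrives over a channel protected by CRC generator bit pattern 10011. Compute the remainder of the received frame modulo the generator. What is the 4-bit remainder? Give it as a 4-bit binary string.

1111

Modulo-2 division of 11111100101101 by 10011:
  pos 0: 11111 XOR 10011 = 01100
  pos 1: 11001 XOR 10011 = 01010
  pos 2: 10100 XOR 10011 = 00111
  pos 4: 11101 XOR 10011 = 01110
  pos 5: 11100 XOR 10011 = 01111
  pos 6: 11111 XOR 10011 = 01100
  pos 7: 11001 XOR 10011 = 01010
  pos 8: 10100 XOR 10011 = 00111
Remainder = 1111 (nonzero — an error is detected).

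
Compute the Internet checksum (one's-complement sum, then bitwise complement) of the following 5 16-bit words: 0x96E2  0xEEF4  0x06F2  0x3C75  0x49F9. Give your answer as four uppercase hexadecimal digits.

ECC7

One's-complement addition (fold any carry out of bit 15 back into bit 0):
  0x96E2 + 0xEEF4 = 0x185D6 → wrap carry → 0x85D7
  0x85D7 + 0x06F2 = 0x08CC9
  0x8CC9 + 0x3C75 = 0x0C93E
  0xC93E + 0x49F9 = 0x11337 → wrap carry → 0x1338
One's-complement sum = 0x1338.
Checksum = ~0x1338 & 0xFFFF = 0xECC7.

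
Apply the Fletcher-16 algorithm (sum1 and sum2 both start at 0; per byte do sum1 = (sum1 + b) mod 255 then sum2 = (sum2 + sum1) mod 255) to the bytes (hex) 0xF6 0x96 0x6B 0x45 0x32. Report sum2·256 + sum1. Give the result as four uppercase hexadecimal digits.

Running sums (mod 255):
  after byte 0 (0xF6): sum1=246, sum2=246
  after byte 1 (0x96): sum1=141, sum2=132
  after byte 2 (0x6B): sum1=248, sum2=125
  after byte 3 (0x45): sum1=62, sum2=187
  after byte 4 (0x32): sum1=112, sum2=44
Checksum = sum2·256 + sum1 = 44·256 + 112 = 11376 = 0x2C70.

2C70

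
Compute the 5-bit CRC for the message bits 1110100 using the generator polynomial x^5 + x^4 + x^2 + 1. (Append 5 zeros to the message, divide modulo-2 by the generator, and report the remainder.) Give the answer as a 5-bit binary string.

Append 5 zeros: 111010000000. Divide by 110101 (XOR where the leading bit is 1):
  pos 0: 111010 XOR 110101 = 001111
  pos 2: 111100 XOR 110101 = 001001
  pos 4: 100100 XOR 110101 = 010001
  pos 5: 100010 XOR 110101 = 010111
  pos 6: 101110 XOR 110101 = 011011
Remainder (last 5 bits) = 11011. This is the CRC / FCS.

11011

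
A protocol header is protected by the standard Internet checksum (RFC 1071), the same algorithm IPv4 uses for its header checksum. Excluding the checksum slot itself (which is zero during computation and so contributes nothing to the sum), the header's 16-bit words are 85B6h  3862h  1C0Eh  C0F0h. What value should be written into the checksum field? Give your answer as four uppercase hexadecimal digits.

One's-complement addition (fold any carry out of bit 15 back into bit 0):
  0x85B6 + 0x3862 = 0x0BE18
  0xBE18 + 0x1C0E = 0x0DA26
  0xDA26 + 0xC0F0 = 0x19B16 → wrap carry → 0x9B17
One's-complement sum = 0x9B17.
Checksum = ~0x9B17 & 0xFFFF = 0x64E8.

64E8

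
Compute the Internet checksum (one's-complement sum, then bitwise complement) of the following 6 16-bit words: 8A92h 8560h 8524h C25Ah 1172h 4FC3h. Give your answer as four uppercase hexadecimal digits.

One's-complement addition (fold any carry out of bit 15 back into bit 0):
  0x8A92 + 0x8560 = 0x10FF2 → wrap carry → 0x0FF3
  0x0FF3 + 0x8524 = 0x09517
  0x9517 + 0xC25A = 0x15771 → wrap carry → 0x5772
  0x5772 + 0x1172 = 0x068E4
  0x68E4 + 0x4FC3 = 0x0B8A7
One's-complement sum = 0xB8A7.
Checksum = ~0xB8A7 & 0xFFFF = 0x4758.

4758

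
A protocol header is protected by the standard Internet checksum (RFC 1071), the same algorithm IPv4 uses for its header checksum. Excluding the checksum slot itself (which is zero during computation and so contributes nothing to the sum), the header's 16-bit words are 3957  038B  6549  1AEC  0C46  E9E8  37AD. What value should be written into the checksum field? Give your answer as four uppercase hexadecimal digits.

150C

One's-complement addition (fold any carry out of bit 15 back into bit 0):
  0x3957 + 0x038B = 0x03CE2
  0x3CE2 + 0x6549 = 0x0A22B
  0xA22B + 0x1AEC = 0x0BD17
  0xBD17 + 0x0C46 = 0x0C95D
  0xC95D + 0xE9E8 = 0x1B345 → wrap carry → 0xB346
  0xB346 + 0x37AD = 0x0EAF3
One's-complement sum = 0xEAF3.
Checksum = ~0xEAF3 & 0xFFFF = 0x150C.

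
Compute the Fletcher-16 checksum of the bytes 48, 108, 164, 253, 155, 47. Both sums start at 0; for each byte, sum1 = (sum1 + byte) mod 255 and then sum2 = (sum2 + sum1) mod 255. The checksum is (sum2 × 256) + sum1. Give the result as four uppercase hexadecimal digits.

Running sums (mod 255):
  after byte 0 (48): sum1=48, sum2=48
  after byte 1 (108): sum1=156, sum2=204
  after byte 2 (164): sum1=65, sum2=14
  after byte 3 (253): sum1=63, sum2=77
  after byte 4 (155): sum1=218, sum2=40
  after byte 5 (47): sum1=10, sum2=50
Checksum = sum2·256 + sum1 = 50·256 + 10 = 12810 = 0x320A.

320A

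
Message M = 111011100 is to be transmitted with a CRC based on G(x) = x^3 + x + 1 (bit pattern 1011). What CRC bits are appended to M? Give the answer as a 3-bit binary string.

010

Append 3 zeros: 111011100000. Divide by 1011 (XOR where the leading bit is 1):
  pos 0: 1110 XOR 1011 = 0101
  pos 1: 1011 XOR 1011 = 0000
  pos 5: 1100 XOR 1011 = 0111
  pos 6: 1110 XOR 1011 = 0101
  pos 7: 1010 XOR 1011 = 0001
Remainder (last 3 bits) = 010. This is the CRC / FCS.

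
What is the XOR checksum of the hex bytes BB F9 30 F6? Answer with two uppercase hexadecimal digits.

XOR the bytes together:
  start with 0xBB
  0xBB ⊕ 0xF9 = 0x42
  0x42 ⊕ 0x30 = 0x72
  0x72 ⊕ 0xF6 = 0x84

84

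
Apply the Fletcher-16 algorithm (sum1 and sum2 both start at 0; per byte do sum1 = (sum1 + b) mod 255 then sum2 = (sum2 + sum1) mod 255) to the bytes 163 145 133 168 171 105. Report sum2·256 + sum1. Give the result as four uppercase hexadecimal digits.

7E78

Running sums (mod 255):
  after byte 0 (163): sum1=163, sum2=163
  after byte 1 (145): sum1=53, sum2=216
  after byte 2 (133): sum1=186, sum2=147
  after byte 3 (168): sum1=99, sum2=246
  after byte 4 (171): sum1=15, sum2=6
  after byte 5 (105): sum1=120, sum2=126
Checksum = sum2·256 + sum1 = 126·256 + 120 = 32376 = 0x7E78.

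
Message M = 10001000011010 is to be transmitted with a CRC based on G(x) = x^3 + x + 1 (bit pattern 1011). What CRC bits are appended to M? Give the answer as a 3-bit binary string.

Append 3 zeros: 10001000011010000. Divide by 1011 (XOR where the leading bit is 1):
  pos 0: 1000 XOR 1011 = 0011
  pos 2: 1110 XOR 1011 = 0101
  pos 3: 1010 XOR 1011 = 0001
  pos 6: 1001 XOR 1011 = 0010
  pos 8: 1010 XOR 1011 = 0001
  pos 11: 1100 XOR 1011 = 0111
  pos 12: 1110 XOR 1011 = 0101
  pos 13: 1010 XOR 1011 = 0001
Remainder (last 3 bits) = 001. This is the CRC / FCS.

001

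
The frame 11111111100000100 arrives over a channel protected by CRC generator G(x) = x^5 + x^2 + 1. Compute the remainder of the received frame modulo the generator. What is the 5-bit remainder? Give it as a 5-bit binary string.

Modulo-2 division of 11111111100000100 by 100101:
  pos 0: 111111 XOR 100101 = 011010
  pos 1: 110101 XOR 100101 = 010000
  pos 2: 100001 XOR 100101 = 000100
  pos 5: 100100 XOR 100101 = 000001
  pos 10: 100010 XOR 100101 = 000111
Remainder = 01110 (nonzero — an error is detected).

01110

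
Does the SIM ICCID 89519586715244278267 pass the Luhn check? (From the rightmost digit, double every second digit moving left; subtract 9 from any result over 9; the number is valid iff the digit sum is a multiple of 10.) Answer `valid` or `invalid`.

From the right, keep odd positions and double even positions (subtract 9 from any doubled value over 9):
  doubled (positions 2,4,...): 3 7 4 8 1 5 7 9 1 7 → sum 52
  kept (positions 1,3,...): 7 2 7 4 2 1 6 5 1 9 → sum 44
Total = 96.
96 mod 10 = 6, so the number is invalid.

invalid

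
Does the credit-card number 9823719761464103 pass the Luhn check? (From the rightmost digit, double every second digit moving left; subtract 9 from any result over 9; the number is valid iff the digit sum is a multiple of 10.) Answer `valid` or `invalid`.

From the right, keep odd positions and double even positions (subtract 9 from any doubled value over 9):
  doubled (positions 2,4,...): 0 8 8 3 9 5 4 9 → sum 46
  kept (positions 1,3,...): 3 1 6 1 7 1 3 8 → sum 30
Total = 76.
76 mod 10 = 6, so the number is invalid.

invalid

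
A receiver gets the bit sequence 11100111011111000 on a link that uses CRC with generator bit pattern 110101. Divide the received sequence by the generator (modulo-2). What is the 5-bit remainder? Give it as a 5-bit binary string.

10000

Modulo-2 division of 11100111011111000 by 110101:
  pos 0: 111001 XOR 110101 = 001100
  pos 2: 110011 XOR 110101 = 000110
  pos 5: 110011 XOR 110101 = 000110
  pos 8: 110111 XOR 110101 = 000010
Remainder = 10000 (nonzero — an error is detected).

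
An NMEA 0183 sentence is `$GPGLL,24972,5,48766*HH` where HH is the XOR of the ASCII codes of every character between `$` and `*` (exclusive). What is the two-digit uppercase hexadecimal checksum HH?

XOR the ASCII codes of the payload characters:
  'G' = 0x47 → acc = 0x47
  'P' = 0x50 → acc = 0x17
  'G' = 0x47 → acc = 0x50
  'L' = 0x4C → acc = 0x1C
  'L' = 0x4C → acc = 0x50
  ',' = 0x2C → acc = 0x7C
  '2' = 0x32 → acc = 0x4E
  '4' = 0x34 → acc = 0x7A
  '9' = 0x39 → acc = 0x43
  '7' = 0x37 → acc = 0x74
  '2' = 0x32 → acc = 0x46
  ',' = 0x2C → acc = 0x6A
  '5' = 0x35 → acc = 0x5F
  ',' = 0x2C → acc = 0x73
  '4' = 0x34 → acc = 0x47
  '8' = 0x38 → acc = 0x7F
  '7' = 0x37 → acc = 0x48
  '6' = 0x36 → acc = 0x7E
  '6' = 0x36 → acc = 0x48
Checksum = 0x48.

48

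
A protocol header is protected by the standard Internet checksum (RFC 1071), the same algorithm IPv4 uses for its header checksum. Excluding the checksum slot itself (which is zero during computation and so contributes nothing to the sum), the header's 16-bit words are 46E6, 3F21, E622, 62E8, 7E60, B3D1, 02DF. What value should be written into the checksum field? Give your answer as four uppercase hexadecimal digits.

FBDB

One's-complement addition (fold any carry out of bit 15 back into bit 0):
  0x46E6 + 0x3F21 = 0x08607
  0x8607 + 0xE622 = 0x16C29 → wrap carry → 0x6C2A
  0x6C2A + 0x62E8 = 0x0CF12
  0xCF12 + 0x7E60 = 0x14D72 → wrap carry → 0x4D73
  0x4D73 + 0xB3D1 = 0x10144 → wrap carry → 0x0145
  0x0145 + 0x02DF = 0x00424
One's-complement sum = 0x0424.
Checksum = ~0x0424 & 0xFFFF = 0xFBDB.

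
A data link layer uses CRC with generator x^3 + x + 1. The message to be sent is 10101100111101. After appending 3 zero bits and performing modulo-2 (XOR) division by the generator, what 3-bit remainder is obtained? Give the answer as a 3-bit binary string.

110

Append 3 zeros: 10101100111101000. Divide by 1011 (XOR where the leading bit is 1):
  pos 0: 1010 XOR 1011 = 0001
  pos 3: 1110 XOR 1011 = 0101
  pos 4: 1010 XOR 1011 = 0001
  pos 7: 1111 XOR 1011 = 0100
  pos 8: 1001 XOR 1011 = 0010
  pos 10: 1001 XOR 1011 = 0010
  pos 12: 1000 XOR 1011 = 0011
Remainder (last 3 bits) = 110. This is the CRC / FCS.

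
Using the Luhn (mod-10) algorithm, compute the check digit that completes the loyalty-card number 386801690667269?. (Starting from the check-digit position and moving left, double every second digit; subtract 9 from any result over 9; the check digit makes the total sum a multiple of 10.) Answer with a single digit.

Partial digits right→left: 9 6 2 7 6 6 0 9 6 1 0 8 6 8 3
Double every second digit counting from the check-digit position (so the 1st, 3rd, 5th, ... of the partial from the right).
  doubled (with −9 where >9): 9 4 3 0 3 0 3 6 → sum 28
  kept as-is: 6 7 6 9 1 8 8 → sum 45
Total = 28 + 45 = 73.
Check digit = (10 − (73 mod 10)) mod 10 = 7.

7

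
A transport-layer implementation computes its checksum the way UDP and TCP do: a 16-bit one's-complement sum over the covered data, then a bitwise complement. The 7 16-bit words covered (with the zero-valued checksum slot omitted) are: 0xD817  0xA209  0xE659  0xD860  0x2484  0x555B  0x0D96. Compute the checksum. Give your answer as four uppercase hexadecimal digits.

3FAE

One's-complement addition (fold any carry out of bit 15 back into bit 0):
  0xD817 + 0xA209 = 0x17A20 → wrap carry → 0x7A21
  0x7A21 + 0xE659 = 0x1607A → wrap carry → 0x607B
  0x607B + 0xD860 = 0x138DB → wrap carry → 0x38DC
  0x38DC + 0x2484 = 0x05D60
  0x5D60 + 0x555B = 0x0B2BB
  0xB2BB + 0x0D96 = 0x0C051
One's-complement sum = 0xC051.
Checksum = ~0xC051 & 0xFFFF = 0x3FAE.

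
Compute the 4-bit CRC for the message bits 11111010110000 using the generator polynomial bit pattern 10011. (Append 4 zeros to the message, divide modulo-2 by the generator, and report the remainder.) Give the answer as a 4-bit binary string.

0010

Append 4 zeros: 111110101100000000. Divide by 10011 (XOR where the leading bit is 1):
  pos 0: 11111 XOR 10011 = 01100
  pos 1: 11000 XOR 10011 = 01011
  pos 2: 10111 XOR 10011 = 00100
  pos 4: 10001 XOR 10011 = 00010
  pos 7: 10100 XOR 10011 = 00111
  pos 9: 11100 XOR 10011 = 01111
  pos 10: 11110 XOR 10011 = 01101
  pos 11: 11010 XOR 10011 = 01001
  pos 12: 10010 XOR 10011 = 00001
Remainder (last 4 bits) = 0010. This is the CRC / FCS.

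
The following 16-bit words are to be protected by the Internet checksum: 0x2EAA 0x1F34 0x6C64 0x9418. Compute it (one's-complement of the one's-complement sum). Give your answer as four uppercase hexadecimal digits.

B1A4

One's-complement addition (fold any carry out of bit 15 back into bit 0):
  0x2EAA + 0x1F34 = 0x04DDE
  0x4DDE + 0x6C64 = 0x0BA42
  0xBA42 + 0x9418 = 0x14E5A → wrap carry → 0x4E5B
One's-complement sum = 0x4E5B.
Checksum = ~0x4E5B & 0xFFFF = 0xB1A4.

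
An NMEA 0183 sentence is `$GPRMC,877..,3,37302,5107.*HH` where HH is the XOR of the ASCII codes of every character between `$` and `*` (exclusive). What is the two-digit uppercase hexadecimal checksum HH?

XOR the ASCII codes of the payload characters:
  'G' = 0x47 → acc = 0x47
  'P' = 0x50 → acc = 0x17
  'R' = 0x52 → acc = 0x45
  'M' = 0x4D → acc = 0x08
  'C' = 0x43 → acc = 0x4B
  ',' = 0x2C → acc = 0x67
  '8' = 0x38 → acc = 0x5F
  '7' = 0x37 → acc = 0x68
  '7' = 0x37 → acc = 0x5F
  '.' = 0x2E → acc = 0x71
  '.' = 0x2E → acc = 0x5F
  ',' = 0x2C → acc = 0x73
  '3' = 0x33 → acc = 0x40
  ',' = 0x2C → acc = 0x6C
  '3' = 0x33 → acc = 0x5F
  '7' = 0x37 → acc = 0x68
  '3' = 0x33 → acc = 0x5B
  '0' = 0x30 → acc = 0x6B
  '2' = 0x32 → acc = 0x59
  ',' = 0x2C → acc = 0x75
  '5' = 0x35 → acc = 0x40
  '1' = 0x31 → acc = 0x71
  '0' = 0x30 → acc = 0x41
  '7' = 0x37 → acc = 0x76
  '.' = 0x2E → acc = 0x58
Checksum = 0x58.

58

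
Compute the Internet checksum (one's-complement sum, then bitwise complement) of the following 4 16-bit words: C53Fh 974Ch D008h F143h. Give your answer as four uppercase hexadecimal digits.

One's-complement addition (fold any carry out of bit 15 back into bit 0):
  0xC53F + 0x974C = 0x15C8B → wrap carry → 0x5C8C
  0x5C8C + 0xD008 = 0x12C94 → wrap carry → 0x2C95
  0x2C95 + 0xF143 = 0x11DD8 → wrap carry → 0x1DD9
One's-complement sum = 0x1DD9.
Checksum = ~0x1DD9 & 0xFFFF = 0xE226.

E226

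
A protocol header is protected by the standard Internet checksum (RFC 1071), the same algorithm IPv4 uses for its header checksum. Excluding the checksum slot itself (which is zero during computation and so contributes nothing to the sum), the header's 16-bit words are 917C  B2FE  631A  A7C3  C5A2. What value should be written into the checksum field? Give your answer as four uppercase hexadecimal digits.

EB03

One's-complement addition (fold any carry out of bit 15 back into bit 0):
  0x917C + 0xB2FE = 0x1447A → wrap carry → 0x447B
  0x447B + 0x631A = 0x0A795
  0xA795 + 0xA7C3 = 0x14F58 → wrap carry → 0x4F59
  0x4F59 + 0xC5A2 = 0x114FB → wrap carry → 0x14FC
One's-complement sum = 0x14FC.
Checksum = ~0x14FC & 0xFFFF = 0xEB03.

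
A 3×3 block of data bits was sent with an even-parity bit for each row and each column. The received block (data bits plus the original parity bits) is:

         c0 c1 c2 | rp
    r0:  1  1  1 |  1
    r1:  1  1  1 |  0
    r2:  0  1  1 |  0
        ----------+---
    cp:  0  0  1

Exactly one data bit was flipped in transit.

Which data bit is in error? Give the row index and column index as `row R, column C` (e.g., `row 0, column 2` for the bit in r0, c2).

Recompute each row's even parity and compare to rp:
  r0: data parity 1, sent rp 1 → ok
  r1: data parity 1, sent rp 0 → mismatch
  r2: data parity 0, sent rp 0 → ok
Recompute each column's even parity and compare to cp:
  c0: data parity 0, sent cp 0 → ok
  c1: data parity 1, sent cp 0 → mismatch
  c2: data parity 1, sent cp 1 → ok
Exactly one row (r1) and one column (c1) fail → the flipped bit is at their intersection.

row 1, column 1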